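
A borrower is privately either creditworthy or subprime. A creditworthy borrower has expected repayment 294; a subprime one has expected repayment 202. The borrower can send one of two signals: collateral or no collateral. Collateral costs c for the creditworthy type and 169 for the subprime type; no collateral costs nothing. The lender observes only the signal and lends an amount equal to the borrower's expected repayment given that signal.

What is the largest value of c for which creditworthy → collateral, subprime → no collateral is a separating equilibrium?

92

Under separation: collateral → creditworthy (pays 294); no collateral → subprime (pays 202).
Subprime: 202 − 0 = 202 ≥ 294 − 169 = 125. Holds regardless of c. ✓
Creditworthy: 294 − c ≥ 202 − 0, so c ≤ 294 − 202 = 92.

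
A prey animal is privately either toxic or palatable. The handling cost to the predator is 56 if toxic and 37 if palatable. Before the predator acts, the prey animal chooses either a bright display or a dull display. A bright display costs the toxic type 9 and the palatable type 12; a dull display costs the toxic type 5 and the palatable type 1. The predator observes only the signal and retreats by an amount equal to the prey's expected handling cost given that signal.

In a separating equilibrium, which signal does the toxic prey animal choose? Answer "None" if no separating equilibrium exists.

None

Try toxic → bright display, palatable → dull display:
  Under separation the predator infers type exactly: bright display → toxic (pays 56), dull display → palatable (pays 37).
  Toxic: bright display gives 56 − 9 = 47; dull display gives 37 − 5 = 32. No deviation. ✓
  Palatable: dull display gives 37 − 1 = 36; bright display gives 56 − 12 = 44. Would deviate. ✗
Try toxic → dull display, palatable → bright display:
  Under separation the predator infers type exactly: dull display → toxic (pays 56), bright display → palatable (pays 37).
  Toxic: dull display gives 56 − 5 = 51; bright display gives 37 − 9 = 28. No deviation. ✓
  Palatable: bright display gives 37 − 12 = 25; dull display gives 56 − 1 = 55. Would deviate. ✗
Neither assignment is incentive-compatible.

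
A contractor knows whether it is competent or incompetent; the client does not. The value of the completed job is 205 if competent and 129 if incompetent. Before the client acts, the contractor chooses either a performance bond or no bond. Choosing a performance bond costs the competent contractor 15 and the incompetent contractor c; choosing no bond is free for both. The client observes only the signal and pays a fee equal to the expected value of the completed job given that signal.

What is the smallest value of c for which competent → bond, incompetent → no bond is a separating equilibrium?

Under separation: bond → competent (pays 205); no bond → incompetent (pays 129).
Competent: 205 − 15 = 190 ≥ 129 − 0 = 129. Holds regardless of c. ✓
Incompetent: 129 − 0 ≥ 205 − c, so c ≥ 205 − 129 = 76.

76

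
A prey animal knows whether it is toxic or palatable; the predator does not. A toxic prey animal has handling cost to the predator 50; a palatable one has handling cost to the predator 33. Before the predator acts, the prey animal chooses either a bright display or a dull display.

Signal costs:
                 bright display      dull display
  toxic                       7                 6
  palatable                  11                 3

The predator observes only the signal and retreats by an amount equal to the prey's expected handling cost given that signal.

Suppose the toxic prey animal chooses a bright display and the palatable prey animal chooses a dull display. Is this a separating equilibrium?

No

If types separate, bright display earns payment 50 and dull display earns 33.
Toxic: bright display gives 50 − 7 = 43; dull display gives 33 − 6 = 27. No deviation. ✓
Palatable: dull display gives 33 − 3 = 30; bright display gives 50 − 11 = 39. Would deviate. ✗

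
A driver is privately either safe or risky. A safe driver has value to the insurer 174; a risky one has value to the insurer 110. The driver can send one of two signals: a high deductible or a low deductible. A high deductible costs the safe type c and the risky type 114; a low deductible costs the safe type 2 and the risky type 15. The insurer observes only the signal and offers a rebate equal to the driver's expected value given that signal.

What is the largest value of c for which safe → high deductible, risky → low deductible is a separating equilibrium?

Under separation: high deductible → safe (pays 174); low deductible → risky (pays 110).
Risky: 110 − 15 = 95 ≥ 174 − 114 = 60. Holds regardless of c. ✓
Safe: 174 − c ≥ 110 − 2, so c ≤ 174 − 108 = 66.

66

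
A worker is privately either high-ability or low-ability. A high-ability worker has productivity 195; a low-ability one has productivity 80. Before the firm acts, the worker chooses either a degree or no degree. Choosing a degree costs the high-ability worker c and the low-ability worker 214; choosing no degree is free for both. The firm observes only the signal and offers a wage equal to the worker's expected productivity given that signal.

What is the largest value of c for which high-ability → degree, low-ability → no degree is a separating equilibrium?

Under separation: degree → high-ability (pays 195); no degree → low-ability (pays 80).
Low-ability: 80 − 0 = 80 ≥ 195 − 214 = -19. Holds regardless of c. ✓
High-ability: 195 − c ≥ 80 − 0, so c ≤ 195 − 80 = 115.

115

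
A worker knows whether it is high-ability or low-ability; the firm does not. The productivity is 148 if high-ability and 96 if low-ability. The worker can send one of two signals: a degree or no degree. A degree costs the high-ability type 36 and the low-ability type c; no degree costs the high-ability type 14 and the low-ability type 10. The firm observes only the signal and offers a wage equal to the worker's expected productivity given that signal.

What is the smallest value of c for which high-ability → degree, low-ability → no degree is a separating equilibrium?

Under separation: degree → high-ability (pays 148); no degree → low-ability (pays 96).
High-ability: 148 − 36 = 112 ≥ 96 − 14 = 82. Holds regardless of c. ✓
Low-ability: 96 − 10 ≥ 148 − c, so c ≥ 148 − 86 = 62.

62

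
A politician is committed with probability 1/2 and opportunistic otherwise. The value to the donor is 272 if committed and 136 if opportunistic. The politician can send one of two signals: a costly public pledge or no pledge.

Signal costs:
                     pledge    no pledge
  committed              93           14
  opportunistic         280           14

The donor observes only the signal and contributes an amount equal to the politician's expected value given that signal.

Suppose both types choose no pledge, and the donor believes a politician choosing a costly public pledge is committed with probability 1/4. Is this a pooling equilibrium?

Yes

At the pooled signal (no pledge) the donor holds the prior 1/2 and pays 1/2·272 + 1/2·136 = 204. Off-path (pledge) belief 1/4 gives 1/4·272 + 3/4·136 = 170.
Committed: no pledge gives 204 − 14 = 190; pledge gives 170 − 93 = 77. Stays. ✓
Opportunistic: no pledge gives 204 − 14 = 190; pledge gives 170 − 280 = -110. Stays. ✓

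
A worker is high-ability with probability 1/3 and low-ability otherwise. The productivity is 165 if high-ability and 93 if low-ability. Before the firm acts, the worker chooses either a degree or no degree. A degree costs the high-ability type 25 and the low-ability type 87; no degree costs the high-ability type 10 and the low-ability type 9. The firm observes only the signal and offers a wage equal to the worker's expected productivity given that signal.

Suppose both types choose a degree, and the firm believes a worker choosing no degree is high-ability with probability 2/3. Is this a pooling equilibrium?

No

At the pooled signal (degree) the firm holds the prior 1/3 and pays 1/3·165 + 2/3·93 = 117. Off-path (no degree) belief 2/3 gives 2/3·165 + 1/3·93 = 141.
High-ability: degree gives 117 − 25 = 92; no degree gives 141 − 10 = 131. Deviates. ✗
Low-ability: degree gives 117 − 87 = 30; no degree gives 141 − 9 = 132. Deviates. ✗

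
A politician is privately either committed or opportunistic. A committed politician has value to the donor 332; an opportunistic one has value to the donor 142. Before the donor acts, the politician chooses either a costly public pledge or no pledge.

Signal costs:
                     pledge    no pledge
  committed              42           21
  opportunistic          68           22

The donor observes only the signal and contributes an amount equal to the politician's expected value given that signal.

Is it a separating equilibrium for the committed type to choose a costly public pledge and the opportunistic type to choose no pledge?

If types separate, pledge earns payment 332 and no pledge earns 142.
Committed: pledge gives 332 − 42 = 290; no pledge gives 142 − 21 = 121. No deviation. ✓
Opportunistic: no pledge gives 142 − 22 = 120; pledge gives 332 − 68 = 264. Would deviate. ✗

No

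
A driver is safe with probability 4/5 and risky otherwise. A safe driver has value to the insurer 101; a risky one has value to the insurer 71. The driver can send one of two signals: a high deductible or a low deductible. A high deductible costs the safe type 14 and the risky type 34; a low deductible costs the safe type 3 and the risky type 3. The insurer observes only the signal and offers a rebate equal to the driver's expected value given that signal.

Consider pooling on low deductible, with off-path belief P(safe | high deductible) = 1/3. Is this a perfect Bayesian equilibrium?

Yes

At the pooled signal (low deductible) the insurer holds the prior 4/5 and pays 4/5·101 + 1/5·71 = 95. Off-path (high deductible) belief 1/3 gives 1/3·101 + 2/3·71 = 81.
Safe: low deductible gives 95 − 3 = 92; high deductible gives 81 − 14 = 67. Stays. ✓
Risky: low deductible gives 95 − 3 = 92; high deductible gives 81 − 34 = 47. Stays. ✓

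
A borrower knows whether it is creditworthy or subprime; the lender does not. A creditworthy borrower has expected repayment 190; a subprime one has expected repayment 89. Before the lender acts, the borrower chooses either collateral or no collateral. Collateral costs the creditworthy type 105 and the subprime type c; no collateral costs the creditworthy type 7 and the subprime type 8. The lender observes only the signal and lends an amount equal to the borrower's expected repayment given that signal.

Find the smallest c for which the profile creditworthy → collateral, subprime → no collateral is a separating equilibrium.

109

Under separation: collateral → creditworthy (pays 190); no collateral → subprime (pays 89).
Creditworthy: 190 − 105 = 85 ≥ 89 − 7 = 82. Holds regardless of c. ✓
Subprime: 89 − 8 ≥ 190 − c, so c ≥ 190 − 81 = 109.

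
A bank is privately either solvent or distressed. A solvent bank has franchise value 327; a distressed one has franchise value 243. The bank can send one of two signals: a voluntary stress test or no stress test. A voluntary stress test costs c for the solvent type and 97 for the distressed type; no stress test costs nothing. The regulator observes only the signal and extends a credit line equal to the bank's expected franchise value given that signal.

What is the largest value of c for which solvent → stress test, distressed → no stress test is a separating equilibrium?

Under separation: stress test → solvent (pays 327); no stress test → distressed (pays 243).
Distressed: 243 − 0 = 243 ≥ 327 − 97 = 230. Holds regardless of c. ✓
Solvent: 327 − c ≥ 243 − 0, so c ≤ 327 − 243 = 84.

84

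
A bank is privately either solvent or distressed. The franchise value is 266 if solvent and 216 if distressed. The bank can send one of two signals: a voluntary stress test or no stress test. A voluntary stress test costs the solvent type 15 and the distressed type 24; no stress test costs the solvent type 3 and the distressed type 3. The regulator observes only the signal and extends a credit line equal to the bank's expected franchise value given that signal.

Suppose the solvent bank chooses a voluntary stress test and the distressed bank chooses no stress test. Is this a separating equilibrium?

No

Under separation the regulator infers type exactly: stress test → solvent (pays 266), no stress test → distressed (pays 216).
Solvent: stress test gives 266 − 15 = 251; no stress test gives 216 − 3 = 213. No deviation. ✓
Distressed: no stress test gives 216 − 3 = 213; stress test gives 266 − 24 = 242. Would deviate. ✗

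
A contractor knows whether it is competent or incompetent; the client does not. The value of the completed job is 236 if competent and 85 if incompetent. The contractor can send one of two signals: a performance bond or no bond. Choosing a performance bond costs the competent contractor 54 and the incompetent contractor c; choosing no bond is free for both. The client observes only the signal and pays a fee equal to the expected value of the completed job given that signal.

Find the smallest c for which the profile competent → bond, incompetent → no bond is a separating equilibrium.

Under separation: bond → competent (pays 236); no bond → incompetent (pays 85).
Competent: 236 − 54 = 182 ≥ 85 − 0 = 85. Holds regardless of c. ✓
Incompetent: 85 − 0 ≥ 236 − c, so c ≥ 236 − 85 = 151.

151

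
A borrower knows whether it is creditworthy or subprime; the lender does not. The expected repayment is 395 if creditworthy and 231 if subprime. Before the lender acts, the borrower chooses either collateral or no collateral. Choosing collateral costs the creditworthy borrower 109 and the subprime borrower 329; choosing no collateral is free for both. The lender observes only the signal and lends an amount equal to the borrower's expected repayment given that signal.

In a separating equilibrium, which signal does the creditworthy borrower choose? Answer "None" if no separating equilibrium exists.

collateral

Try creditworthy → collateral, subprime → no collateral:
  Under separation the lender infers type exactly: collateral → creditworthy (pays 395), no collateral → subprime (pays 231).
  Creditworthy: collateral gives 395 − 109 = 286; no collateral gives 231 − 0 = 231. No deviation. ✓
  Subprime: no collateral gives 231 − 0 = 231; collateral gives 395 − 329 = 66. No deviation. ✓
Both hold — the creditworthy type sends collateral.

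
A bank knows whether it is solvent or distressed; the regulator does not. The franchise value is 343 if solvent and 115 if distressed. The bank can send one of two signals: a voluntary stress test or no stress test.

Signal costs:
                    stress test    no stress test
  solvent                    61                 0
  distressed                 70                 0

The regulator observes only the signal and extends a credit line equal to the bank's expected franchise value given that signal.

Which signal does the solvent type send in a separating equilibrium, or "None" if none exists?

Try solvent → stress test, distressed → no stress test:
  If types separate, stress test earns payment 343 and no stress test earns 115.
  Solvent: stress test gives 343 − 61 = 282; no stress test gives 115 − 0 = 115. No deviation. ✓
  Distressed: no stress test gives 115 − 0 = 115; stress test gives 343 − 70 = 273. Would deviate. ✗
Try solvent → no stress test, distressed → stress test:
  If types separate, no stress test earns payment 343 and stress test earns 115.
  Solvent: no stress test gives 343 − 0 = 343; stress test gives 115 − 61 = 54. No deviation. ✓
  Distressed: stress test gives 115 − 70 = 45; no stress test gives 343 − 0 = 343. Would deviate. ✗
Neither assignment is incentive-compatible.

None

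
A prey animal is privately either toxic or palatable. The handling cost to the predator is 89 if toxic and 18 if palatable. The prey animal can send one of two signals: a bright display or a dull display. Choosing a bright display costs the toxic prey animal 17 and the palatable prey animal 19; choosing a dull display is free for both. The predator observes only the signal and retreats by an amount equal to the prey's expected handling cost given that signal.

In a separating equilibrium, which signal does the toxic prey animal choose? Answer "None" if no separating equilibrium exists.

None

Try toxic → bright display, palatable → dull display:
  If types separate, bright display earns payment 89 and dull display earns 18.
  Toxic: bright display gives 89 − 17 = 72; dull display gives 18 − 0 = 18. No deviation. ✓
  Palatable: dull display gives 18 − 0 = 18; bright display gives 89 − 19 = 70. Would deviate. ✗
Try toxic → dull display, palatable → bright display:
  If types separate, dull display earns payment 89 and bright display earns 18.
  Toxic: dull display gives 89 − 0 = 89; bright display gives 18 − 17 = 1. No deviation. ✓
  Palatable: bright display gives 18 − 19 = -1; dull display gives 89 − 0 = 89. Would deviate. ✗
Neither assignment is incentive-compatible.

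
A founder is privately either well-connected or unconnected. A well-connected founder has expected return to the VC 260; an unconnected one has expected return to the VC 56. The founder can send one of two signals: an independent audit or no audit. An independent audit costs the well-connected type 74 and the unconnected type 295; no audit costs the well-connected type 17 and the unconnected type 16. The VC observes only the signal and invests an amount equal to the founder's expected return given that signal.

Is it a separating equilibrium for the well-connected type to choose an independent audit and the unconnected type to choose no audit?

Yes

Under separation the VC infers type exactly: audit → well-connected (pays 260), no audit → unconnected (pays 56).
Well-connected: audit gives 260 − 74 = 186; no audit gives 56 − 17 = 39. No deviation. ✓
Unconnected: no audit gives 56 − 16 = 40; audit gives 260 − 295 = -35. No deviation. ✓
Both incentive constraints hold.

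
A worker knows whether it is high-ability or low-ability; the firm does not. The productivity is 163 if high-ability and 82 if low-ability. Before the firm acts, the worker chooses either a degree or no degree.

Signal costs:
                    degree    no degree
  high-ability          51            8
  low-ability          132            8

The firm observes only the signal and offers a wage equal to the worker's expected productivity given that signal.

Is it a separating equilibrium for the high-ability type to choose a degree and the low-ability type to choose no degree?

Yes

Under separation the firm infers type exactly: degree → high-ability (pays 163), no degree → low-ability (pays 82).
High-ability: degree gives 163 − 51 = 112; no degree gives 82 − 8 = 74. No deviation. ✓
Low-ability: no degree gives 82 − 8 = 74; degree gives 163 − 132 = 31. No deviation. ✓
Both incentive constraints hold.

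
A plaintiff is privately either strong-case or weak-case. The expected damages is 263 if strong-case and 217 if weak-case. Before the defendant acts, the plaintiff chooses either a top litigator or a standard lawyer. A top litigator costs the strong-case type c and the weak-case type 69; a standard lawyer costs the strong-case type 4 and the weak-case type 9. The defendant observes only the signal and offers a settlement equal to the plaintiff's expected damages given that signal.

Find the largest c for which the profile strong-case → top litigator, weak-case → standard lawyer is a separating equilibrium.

Under separation: top litigator → strong-case (pays 263); standard lawyer → weak-case (pays 217).
Weak-case: 217 − 9 = 208 ≥ 263 − 69 = 194. Holds regardless of c. ✓
Strong-case: 263 − c ≥ 217 − 4, so c ≤ 263 − 213 = 50.

50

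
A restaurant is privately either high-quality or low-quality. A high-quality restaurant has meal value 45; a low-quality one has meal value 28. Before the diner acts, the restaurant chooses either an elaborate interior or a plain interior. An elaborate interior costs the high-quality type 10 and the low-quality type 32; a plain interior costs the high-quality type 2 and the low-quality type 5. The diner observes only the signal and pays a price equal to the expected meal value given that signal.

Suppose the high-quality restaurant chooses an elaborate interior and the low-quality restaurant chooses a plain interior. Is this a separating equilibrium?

Yes

If types separate, elaborate interior earns payment 45 and plain interior earns 28.
High-quality: elaborate interior gives 45 − 10 = 35; plain interior gives 28 − 2 = 26. No deviation. ✓
Low-quality: plain interior gives 28 − 5 = 23; elaborate interior gives 45 − 32 = 13. No deviation. ✓
Both incentive constraints hold.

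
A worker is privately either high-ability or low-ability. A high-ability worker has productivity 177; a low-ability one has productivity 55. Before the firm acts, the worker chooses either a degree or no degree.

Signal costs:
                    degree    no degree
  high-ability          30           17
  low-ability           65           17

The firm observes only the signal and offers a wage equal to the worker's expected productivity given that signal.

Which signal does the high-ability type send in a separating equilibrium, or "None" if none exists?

None

Try high-ability → degree, low-ability → no degree:
  Under separation the firm infers type exactly: degree → high-ability (pays 177), no degree → low-ability (pays 55).
  High-ability: degree gives 177 − 30 = 147; no degree gives 55 − 17 = 38. No deviation. ✓
  Low-ability: no degree gives 55 − 17 = 38; degree gives 177 − 65 = 112. Would deviate. ✗
Try high-ability → no degree, low-ability → degree:
  Under separation the firm infers type exactly: no degree → high-ability (pays 177), degree → low-ability (pays 55).
  High-ability: no degree gives 177 − 17 = 160; degree gives 55 − 30 = 25. No deviation. ✓
  Low-ability: degree gives 55 − 65 = -10; no degree gives 177 − 17 = 160. Would deviate. ✗
Neither assignment is incentive-compatible.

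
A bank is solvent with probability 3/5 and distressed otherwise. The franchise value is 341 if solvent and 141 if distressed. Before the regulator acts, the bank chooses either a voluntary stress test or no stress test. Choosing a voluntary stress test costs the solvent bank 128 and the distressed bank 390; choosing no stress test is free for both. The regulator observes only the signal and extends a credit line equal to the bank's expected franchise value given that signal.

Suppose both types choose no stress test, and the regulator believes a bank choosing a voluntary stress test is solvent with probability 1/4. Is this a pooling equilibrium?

Yes

At the pooled signal (no stress test) the regulator holds the prior 3/5 and pays 3/5·341 + 2/5·141 = 261. Off-path (stress test) belief 1/4 gives 1/4·341 + 3/4·141 = 191.
Solvent: no stress test gives 261 − 0 = 261; stress test gives 191 − 128 = 63. Stays. ✓
Distressed: no stress test gives 261 − 0 = 261; stress test gives 191 − 390 = -199. Stays. ✓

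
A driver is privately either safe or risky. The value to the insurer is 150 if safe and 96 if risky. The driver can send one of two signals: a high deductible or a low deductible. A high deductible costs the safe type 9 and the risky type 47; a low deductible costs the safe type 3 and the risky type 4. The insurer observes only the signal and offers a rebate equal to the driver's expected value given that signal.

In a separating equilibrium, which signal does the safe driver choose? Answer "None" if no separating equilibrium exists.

None

Try safe → high deductible, risky → low deductible:
  Under separation the insurer infers type exactly: high deductible → safe (pays 150), low deductible → risky (pays 96).
  Safe: high deductible gives 150 − 9 = 141; low deductible gives 96 − 3 = 93. No deviation. ✓
  Risky: low deductible gives 96 − 4 = 92; high deductible gives 150 − 47 = 103. Would deviate. ✗
Try safe → low deductible, risky → high deductible:
  Under separation the insurer infers type exactly: low deductible → safe (pays 150), high deductible → risky (pays 96).
  Safe: low deductible gives 150 − 3 = 147; high deductible gives 96 − 9 = 87. No deviation. ✓
  Risky: high deductible gives 96 − 47 = 49; low deductible gives 150 − 4 = 146. Would deviate. ✗
Neither assignment is incentive-compatible.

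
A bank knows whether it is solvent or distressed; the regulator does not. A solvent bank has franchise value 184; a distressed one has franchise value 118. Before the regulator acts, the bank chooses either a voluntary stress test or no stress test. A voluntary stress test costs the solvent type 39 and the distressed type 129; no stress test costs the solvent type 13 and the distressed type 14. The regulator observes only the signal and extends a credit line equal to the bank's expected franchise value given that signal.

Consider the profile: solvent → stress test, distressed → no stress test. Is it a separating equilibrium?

Under separation the regulator infers type exactly: stress test → solvent (pays 184), no stress test → distressed (pays 118).
Solvent: stress test gives 184 − 39 = 145; no stress test gives 118 − 13 = 105. No deviation. ✓
Distressed: no stress test gives 118 − 14 = 104; stress test gives 184 − 129 = 55. No deviation. ✓
Neither type gains from mimicking the other.

Yes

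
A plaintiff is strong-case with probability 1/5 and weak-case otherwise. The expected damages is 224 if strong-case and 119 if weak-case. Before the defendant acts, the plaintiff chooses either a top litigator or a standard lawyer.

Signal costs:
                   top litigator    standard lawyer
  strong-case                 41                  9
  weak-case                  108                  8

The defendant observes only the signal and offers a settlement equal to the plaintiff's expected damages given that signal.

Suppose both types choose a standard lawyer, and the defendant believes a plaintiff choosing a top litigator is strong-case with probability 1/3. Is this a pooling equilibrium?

On the equilibrium path (standard lawyer) the defendant holds the prior 1/5 and pays 1/5·224 + 4/5·119 = 140. Off-path (top litigator) belief 1/3 gives 1/3·224 + 2/3·119 = 154.
Strong-case: standard lawyer gives 140 − 9 = 131; top litigator gives 154 − 41 = 113. Stays. ✓
Weak-case: standard lawyer gives 140 − 8 = 132; top litigator gives 154 − 108 = 46. Stays. ✓
Beliefs are Bayes-consistent on-path and both types best-respond.

Yes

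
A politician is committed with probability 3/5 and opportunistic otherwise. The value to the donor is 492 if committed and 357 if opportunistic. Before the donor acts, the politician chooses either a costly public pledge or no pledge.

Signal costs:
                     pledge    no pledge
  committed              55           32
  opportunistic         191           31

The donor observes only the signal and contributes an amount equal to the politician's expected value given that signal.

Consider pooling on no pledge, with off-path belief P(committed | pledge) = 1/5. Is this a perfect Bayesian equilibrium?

On the equilibrium path (no pledge) the donor holds the prior 3/5 and pays 3/5·492 + 2/5·357 = 438. Off-path (pledge) belief 1/5 gives 1/5·492 + 4/5·357 = 384.
Committed: no pledge gives 438 − 32 = 406; pledge gives 384 − 55 = 329. Stays. ✓
Opportunistic: no pledge gives 438 − 31 = 407; pledge gives 384 − 191 = 193. Stays. ✓
Beliefs are Bayes-consistent on-path and both types best-respond.

Yes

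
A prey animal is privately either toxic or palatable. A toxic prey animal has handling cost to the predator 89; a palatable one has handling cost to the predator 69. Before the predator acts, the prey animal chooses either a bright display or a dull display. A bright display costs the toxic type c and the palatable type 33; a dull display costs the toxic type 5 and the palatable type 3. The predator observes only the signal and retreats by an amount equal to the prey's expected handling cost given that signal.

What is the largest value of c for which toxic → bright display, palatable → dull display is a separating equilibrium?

25

Under separation: bright display → toxic (pays 89); dull display → palatable (pays 69).
Palatable: 69 − 3 = 66 ≥ 89 − 33 = 56. Holds regardless of c. ✓
Toxic: 89 − c ≥ 69 − 5, so c ≤ 89 − 64 = 25.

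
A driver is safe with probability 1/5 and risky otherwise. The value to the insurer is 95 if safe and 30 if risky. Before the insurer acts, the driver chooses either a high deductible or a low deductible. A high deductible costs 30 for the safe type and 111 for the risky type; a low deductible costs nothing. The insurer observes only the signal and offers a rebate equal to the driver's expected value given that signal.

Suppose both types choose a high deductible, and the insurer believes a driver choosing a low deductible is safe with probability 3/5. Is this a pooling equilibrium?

At the pooled signal (high deductible) the insurer holds the prior 1/5 and pays 1/5·95 + 4/5·30 = 43. Off-path (low deductible) belief 3/5 gives 3/5·95 + 2/5·30 = 69.
Safe: high deductible gives 43 − 30 = 13; low deductible gives 69 − 0 = 69. Deviates. ✗
Risky: high deductible gives 43 − 111 = -68; low deductible gives 69 − 0 = 69. Deviates. ✗

No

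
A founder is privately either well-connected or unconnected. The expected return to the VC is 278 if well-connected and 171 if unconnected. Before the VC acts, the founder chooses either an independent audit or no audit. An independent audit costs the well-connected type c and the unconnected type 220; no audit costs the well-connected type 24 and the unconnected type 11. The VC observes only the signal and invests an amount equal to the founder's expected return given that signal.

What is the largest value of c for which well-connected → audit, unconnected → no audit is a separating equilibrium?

Under separation: audit → well-connected (pays 278); no audit → unconnected (pays 171).
Unconnected: 171 − 11 = 160 ≥ 278 − 220 = 58. Holds regardless of c. ✓
Well-connected: 278 − c ≥ 171 − 24, so c ≤ 278 − 147 = 131.

131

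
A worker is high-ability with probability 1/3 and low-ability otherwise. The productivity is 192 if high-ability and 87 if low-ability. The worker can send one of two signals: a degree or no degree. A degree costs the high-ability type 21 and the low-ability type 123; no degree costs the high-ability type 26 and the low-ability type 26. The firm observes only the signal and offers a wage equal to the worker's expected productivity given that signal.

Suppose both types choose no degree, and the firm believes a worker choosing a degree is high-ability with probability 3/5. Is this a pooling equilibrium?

At the pooled signal (no degree) the firm holds the prior 1/3 and pays 1/3·192 + 2/3·87 = 122. Off-path (degree) belief 3/5 gives 3/5·192 + 2/5·87 = 150.
High-ability: no degree gives 122 − 26 = 96; degree gives 150 − 21 = 129. Deviates. ✗
Low-ability: no degree gives 122 − 26 = 96; degree gives 150 − 123 = 27. Stays. ✓

No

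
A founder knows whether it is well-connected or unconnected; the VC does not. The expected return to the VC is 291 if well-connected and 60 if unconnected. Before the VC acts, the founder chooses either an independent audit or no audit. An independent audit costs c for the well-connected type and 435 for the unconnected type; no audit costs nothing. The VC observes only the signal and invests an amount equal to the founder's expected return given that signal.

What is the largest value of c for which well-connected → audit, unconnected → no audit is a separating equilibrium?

Under separation: audit → well-connected (pays 291); no audit → unconnected (pays 60).
Unconnected: 60 − 0 = 60 ≥ 291 − 435 = -144. Holds regardless of c. ✓
Well-connected: 291 − c ≥ 60 − 0, so c ≤ 291 − 60 = 231.

231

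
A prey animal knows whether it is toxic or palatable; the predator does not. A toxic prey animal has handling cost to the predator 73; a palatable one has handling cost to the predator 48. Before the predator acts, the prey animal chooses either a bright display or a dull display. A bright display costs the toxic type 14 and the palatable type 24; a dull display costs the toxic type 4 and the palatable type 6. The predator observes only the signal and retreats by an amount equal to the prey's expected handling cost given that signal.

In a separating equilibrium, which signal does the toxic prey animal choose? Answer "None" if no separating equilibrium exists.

None

Try toxic → bright display, palatable → dull display:
  Under separation the predator infers type exactly: bright display → toxic (pays 73), dull display → palatable (pays 48).
  Toxic: bright display gives 73 − 14 = 59; dull display gives 48 − 4 = 44. No deviation. ✓
  Palatable: dull display gives 48 − 6 = 42; bright display gives 73 − 24 = 49. Would deviate. ✗
Try toxic → dull display, palatable → bright display:
  Under separation the predator infers type exactly: dull display → toxic (pays 73), bright display → palatable (pays 48).
  Toxic: dull display gives 73 − 4 = 69; bright display gives 48 − 14 = 34. No deviation. ✓
  Palatable: bright display gives 48 − 24 = 24; dull display gives 73 − 6 = 67. Would deviate. ✗
Neither assignment is incentive-compatible.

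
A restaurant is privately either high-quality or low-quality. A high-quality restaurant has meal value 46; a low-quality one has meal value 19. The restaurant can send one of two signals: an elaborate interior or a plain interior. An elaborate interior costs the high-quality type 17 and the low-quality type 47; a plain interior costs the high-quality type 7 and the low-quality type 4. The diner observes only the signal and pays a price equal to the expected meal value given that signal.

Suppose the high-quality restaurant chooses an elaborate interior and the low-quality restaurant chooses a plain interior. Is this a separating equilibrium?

If types separate, elaborate interior earns payment 46 and plain interior earns 19.
High-quality: elaborate interior gives 46 − 17 = 29; plain interior gives 19 − 7 = 12. No deviation. ✓
Low-quality: plain interior gives 19 − 4 = 15; elaborate interior gives 46 − 47 = -1. No deviation. ✓
Both incentive constraints hold.

Yes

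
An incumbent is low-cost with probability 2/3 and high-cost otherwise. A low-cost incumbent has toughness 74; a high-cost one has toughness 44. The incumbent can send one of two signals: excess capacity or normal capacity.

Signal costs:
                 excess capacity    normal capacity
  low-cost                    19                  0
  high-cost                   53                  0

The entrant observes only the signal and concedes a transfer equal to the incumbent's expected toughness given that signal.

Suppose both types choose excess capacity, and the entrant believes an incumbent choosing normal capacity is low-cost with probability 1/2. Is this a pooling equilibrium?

On the equilibrium path (excess capacity) the entrant holds the prior 2/3 and pays 2/3·74 + 1/3·44 = 64. Off-path (normal capacity) belief 1/2 gives 1/2·74 + 1/2·44 = 59.
Low-cost: excess capacity gives 64 − 19 = 45; normal capacity gives 59 − 0 = 59. Deviates. ✗
High-cost: excess capacity gives 64 − 53 = 11; normal capacity gives 59 − 0 = 59. Deviates. ✗

No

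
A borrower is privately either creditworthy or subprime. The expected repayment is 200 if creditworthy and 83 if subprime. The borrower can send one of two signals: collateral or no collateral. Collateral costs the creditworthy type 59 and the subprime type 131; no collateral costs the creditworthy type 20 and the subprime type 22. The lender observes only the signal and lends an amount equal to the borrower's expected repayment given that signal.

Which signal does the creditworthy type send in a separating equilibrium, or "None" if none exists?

Try creditworthy → collateral, subprime → no collateral:
  Under separation the lender infers type exactly: collateral → creditworthy (pays 200), no collateral → subprime (pays 83).
  Creditworthy: collateral gives 200 − 59 = 141; no collateral gives 83 − 20 = 63. No deviation. ✓
  Subprime: no collateral gives 83 − 22 = 61; collateral gives 200 − 131 = 69. Would deviate. ✗
Try creditworthy → no collateral, subprime → collateral:
  Under separation the lender infers type exactly: no collateral → creditworthy (pays 200), collateral → subprime (pays 83).
  Creditworthy: no collateral gives 200 − 20 = 180; collateral gives 83 − 59 = 24. No deviation. ✓
  Subprime: collateral gives 83 − 131 = -48; no collateral gives 200 − 22 = 178. Would deviate. ✗
Neither assignment is incentive-compatible.

None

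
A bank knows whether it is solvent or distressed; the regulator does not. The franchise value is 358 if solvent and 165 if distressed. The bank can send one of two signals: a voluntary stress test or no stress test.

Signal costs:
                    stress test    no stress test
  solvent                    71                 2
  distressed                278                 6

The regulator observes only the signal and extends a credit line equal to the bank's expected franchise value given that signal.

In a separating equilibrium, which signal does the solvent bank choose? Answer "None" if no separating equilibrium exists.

stress test

Try solvent → stress test, distressed → no stress test:
  Under separation the regulator infers type exactly: stress test → solvent (pays 358), no stress test → distressed (pays 165).
  Solvent: stress test gives 358 − 71 = 287; no stress test gives 165 − 2 = 163. No deviation. ✓
  Distressed: no stress test gives 165 − 6 = 159; stress test gives 358 − 278 = 80. No deviation. ✓
Both hold — the solvent type sends stress test.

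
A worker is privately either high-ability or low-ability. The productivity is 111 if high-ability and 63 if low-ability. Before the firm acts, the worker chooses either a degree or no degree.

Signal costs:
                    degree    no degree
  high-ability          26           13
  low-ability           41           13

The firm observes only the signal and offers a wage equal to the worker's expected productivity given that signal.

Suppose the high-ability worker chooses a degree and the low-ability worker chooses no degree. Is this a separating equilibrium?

No

If types separate, degree earns payment 111 and no degree earns 63.
High-ability: degree gives 111 − 26 = 85; no degree gives 63 − 13 = 50. No deviation. ✓
Low-ability: no degree gives 63 − 13 = 50; degree gives 111 − 41 = 70. Would deviate. ✗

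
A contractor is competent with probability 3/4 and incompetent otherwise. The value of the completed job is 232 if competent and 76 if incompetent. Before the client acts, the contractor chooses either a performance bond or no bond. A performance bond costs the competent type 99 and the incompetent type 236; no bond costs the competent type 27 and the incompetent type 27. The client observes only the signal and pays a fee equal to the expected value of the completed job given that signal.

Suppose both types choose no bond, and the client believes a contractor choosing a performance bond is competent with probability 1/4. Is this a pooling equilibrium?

At the pooled signal (no bond) the client holds the prior 3/4 and pays 3/4·232 + 1/4·76 = 193. Off-path (bond) belief 1/4 gives 1/4·232 + 3/4·76 = 115.
Competent: no bond gives 193 − 27 = 166; bond gives 115 − 99 = 16. Stays. ✓
Incompetent: no bond gives 193 − 27 = 166; bond gives 115 − 236 = -121. Stays. ✓

Yes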